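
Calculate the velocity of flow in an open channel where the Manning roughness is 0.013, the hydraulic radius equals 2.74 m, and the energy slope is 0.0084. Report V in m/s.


Manning's equation gives V = (1/n) * R^(2/3) * S^(1/2).
First, compute R^(2/3) = 2.74^(2/3) = 1.9581.
Next, S^(1/2) = 0.0084^(1/2) = 0.091652.
Then 1/n = 1/0.013 = 76.92.
V = 76.92 * 1.9581 * 0.091652 = 13.8048 m/s.

13.8048


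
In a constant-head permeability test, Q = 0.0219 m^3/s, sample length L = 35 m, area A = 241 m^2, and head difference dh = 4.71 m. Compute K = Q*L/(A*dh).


From K = Q*L / (A*dh):
Numerator: Q*L = 0.0219 * 35 = 0.7665.
Denominator: A*dh = 241 * 4.71 = 1135.11.
K = 0.7665 / 1135.11 = 0.000675 m/s.

0.000675


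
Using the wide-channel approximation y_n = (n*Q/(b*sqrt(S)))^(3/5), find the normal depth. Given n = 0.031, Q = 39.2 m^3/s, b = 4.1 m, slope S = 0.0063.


We use the wide-channel approximation y_n = (n*Q/(b*sqrt(S)))^(3/5).
sqrt(S) = sqrt(0.0063) = 0.079373.
Numerator: n*Q = 0.031 * 39.2 = 1.2152.
Denominator: b*sqrt(S) = 4.1 * 0.079373 = 0.325429.
arg = 3.7342.
y_n = 3.7342^(3/5) = 2.2045 m.

2.2045


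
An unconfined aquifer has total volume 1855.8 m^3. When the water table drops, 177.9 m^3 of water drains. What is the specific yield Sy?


Specific yield Sy = Volume drained / Total volume.
Sy = 177.9 / 1855.8
   = 0.0959.

0.0959


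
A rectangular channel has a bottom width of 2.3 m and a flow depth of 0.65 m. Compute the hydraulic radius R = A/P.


For a rectangular section:
Flow area A = b * y = 2.3 * 0.65 = 1.49 m^2.
Wetted perimeter P = b + 2y = 2.3 + 2*0.65 = 3.6 m.
Hydraulic radius R = A/P = 1.49 / 3.6 = 0.4153 m.

0.4153


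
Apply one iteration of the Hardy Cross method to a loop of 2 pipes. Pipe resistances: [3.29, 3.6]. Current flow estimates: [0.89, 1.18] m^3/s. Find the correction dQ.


Numerator terms (r*Q*|Q|): 3.29*0.89*|0.89| = 2.606; 3.6*1.18*|1.18| = 5.0126.
Sum of numerator = 7.6186.
Denominator terms (r*|Q|): 3.29*|0.89| = 2.9281; 3.6*|1.18| = 4.248.
2 * sum of denominator = 2 * 7.1761 = 14.3522.
dQ = -7.6186 / 14.3522 = -0.5308 m^3/s.

-0.5308


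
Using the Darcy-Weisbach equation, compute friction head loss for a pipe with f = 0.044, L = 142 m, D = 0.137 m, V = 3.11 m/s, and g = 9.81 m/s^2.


Darcy-Weisbach equation: h_f = f * (L/D) * V^2/(2g).
f * L/D = 0.044 * 142/0.137 = 45.6058.
V^2/(2g) = 3.11^2 / (2*9.81) = 9.6721 / 19.62 = 0.493 m.
h_f = 45.6058 * 0.493 = 22.482 m.

22.482


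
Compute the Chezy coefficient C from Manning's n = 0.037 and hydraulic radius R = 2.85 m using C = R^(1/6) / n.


The Chezy coefficient relates to Manning's n through C = R^(1/6) / n.
R^(1/6) = 2.85^(1/6) = 1.190714.
C = 1.190714 / 0.037 = 32.18 m^(1/2)/s.

32.18


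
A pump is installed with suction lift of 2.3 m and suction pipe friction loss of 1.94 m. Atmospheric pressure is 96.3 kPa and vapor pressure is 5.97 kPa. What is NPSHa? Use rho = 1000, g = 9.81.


NPSHa = p_atm/(rho*g) - z_s - hf_s - p_vap/(rho*g).
p_atm/(rho*g) = 96.3*1000 / (1000*9.81) = 9.817 m.
p_vap/(rho*g) = 5.97*1000 / (1000*9.81) = 0.609 m.
NPSHa = 9.817 - 2.3 - 1.94 - 0.609
      = 4.97 m.

4.97


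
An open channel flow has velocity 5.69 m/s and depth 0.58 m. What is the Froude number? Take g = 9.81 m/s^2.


The Froude number is defined as Fr = V / sqrt(g*y).
g*y = 9.81 * 0.58 = 5.6898.
sqrt(g*y) = sqrt(5.6898) = 2.3853.
Fr = 5.69 / 2.3853 = 2.3854.

2.3854


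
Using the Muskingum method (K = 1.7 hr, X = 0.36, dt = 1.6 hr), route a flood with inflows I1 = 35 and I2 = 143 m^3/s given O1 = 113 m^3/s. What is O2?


Muskingum coefficients:
denom = 2*K*(1-X) + dt = 2*1.7*(1-0.36) + 1.6 = 3.776.
C0 = (dt - 2*K*X)/denom = (1.6 - 2*1.7*0.36)/3.776 = 0.0996.
C1 = (dt + 2*K*X)/denom = (1.6 + 2*1.7*0.36)/3.776 = 0.7479.
C2 = (2*K*(1-X) - dt)/denom = 0.1525.
O2 = C0*I2 + C1*I1 + C2*O1
   = 0.0996*143 + 0.7479*35 + 0.1525*113
   = 57.65 m^3/s.

57.65


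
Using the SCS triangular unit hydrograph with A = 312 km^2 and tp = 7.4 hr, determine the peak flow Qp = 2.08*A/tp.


SCS formula: Qp = 2.08 * A / tp.
Qp = 2.08 * 312 / 7.4
   = 648.96 / 7.4
   = 87.7 m^3/s per cm.

87.7


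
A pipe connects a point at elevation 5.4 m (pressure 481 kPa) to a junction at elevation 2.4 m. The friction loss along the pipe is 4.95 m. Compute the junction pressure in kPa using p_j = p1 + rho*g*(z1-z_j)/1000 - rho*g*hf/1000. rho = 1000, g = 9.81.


Junction pressure: p_j = p1 + rho*g*(z1 - z_j)/1000 - rho*g*hf/1000.
Elevation term = 1000*9.81*(5.4 - 2.4)/1000 = 29.43 kPa.
Friction term = 1000*9.81*4.95/1000 = 48.559 kPa.
p_j = 481 + 29.43 - 48.559 = 461.87 kPa.

461.87


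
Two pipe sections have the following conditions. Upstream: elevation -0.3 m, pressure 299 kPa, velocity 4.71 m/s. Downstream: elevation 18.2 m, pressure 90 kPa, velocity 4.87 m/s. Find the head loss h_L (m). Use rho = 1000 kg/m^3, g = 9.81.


Total head at each section: H = z + p/(rho*g) + V^2/(2g).
H1 = -0.3 + 299*1000/(1000*9.81) + 4.71^2/(2*9.81)
   = -0.3 + 30.479 + 1.1307
   = 31.31 m.
H2 = 18.2 + 90*1000/(1000*9.81) + 4.87^2/(2*9.81)
   = 18.2 + 9.174 + 1.2088
   = 28.583 m.
h_L = H1 - H2 = 31.31 - 28.583 = 2.727 m.

2.727


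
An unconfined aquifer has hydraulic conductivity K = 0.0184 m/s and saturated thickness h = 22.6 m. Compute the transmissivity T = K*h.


Transmissivity is defined as T = K * h.
T = 0.0184 * 22.6
  = 0.4158 m^2/s.

0.4158


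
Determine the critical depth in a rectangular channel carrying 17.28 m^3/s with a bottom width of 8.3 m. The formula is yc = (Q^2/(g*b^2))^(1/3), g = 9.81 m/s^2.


Using yc = (Q^2 / (g * b^2))^(1/3):
Q^2 = 17.28^2 = 298.6.
g * b^2 = 9.81 * 8.3^2 = 9.81 * 68.89 = 675.81.
Q^2 / (g*b^2) = 298.6 / 675.81 = 0.4418.
yc = 0.4418^(1/3) = 0.7616 m.

0.7616


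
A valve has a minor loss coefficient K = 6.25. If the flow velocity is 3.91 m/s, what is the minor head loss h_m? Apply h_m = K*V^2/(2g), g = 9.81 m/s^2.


Minor loss formula: h_m = K * V^2/(2g).
V^2 = 3.91^2 = 15.2881.
V^2/(2g) = 15.2881 / 19.62 = 0.7792 m.
h_m = 6.25 * 0.7792 = 4.8701 m.

4.8701


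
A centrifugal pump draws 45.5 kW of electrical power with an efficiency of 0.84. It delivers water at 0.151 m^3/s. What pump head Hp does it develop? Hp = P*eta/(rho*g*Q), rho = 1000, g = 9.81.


Pump head formula: Hp = P * eta / (rho * g * Q).
Numerator: P * eta = 45.5 * 1000 * 0.84 = 38220.0 W.
Denominator: rho * g * Q = 1000 * 9.81 * 0.151 = 1481.31.
Hp = 38220.0 / 1481.31 = 25.8 m.

25.8


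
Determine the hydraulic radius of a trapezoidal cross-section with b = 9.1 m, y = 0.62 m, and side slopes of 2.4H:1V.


For a trapezoidal section with side slope z:
A = (b + z*y)*y = (9.1 + 2.4*0.62)*0.62 = 6.565 m^2.
P = b + 2*y*sqrt(1 + z^2) = 9.1 + 2*0.62*sqrt(1 + 2.4^2) = 12.324 m.
R = A/P = 6.565 / 12.324 = 0.5327 m.

0.5327


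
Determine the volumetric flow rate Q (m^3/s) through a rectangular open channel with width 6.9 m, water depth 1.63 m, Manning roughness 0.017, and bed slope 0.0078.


For a rectangular channel, the cross-sectional area A = b * y = 6.9 * 1.63 = 11.25 m^2.
The wetted perimeter P = b + 2y = 6.9 + 2*1.63 = 10.16 m.
Hydraulic radius R = A/P = 11.25/10.16 = 1.107 m.
Velocity V = (1/n)*R^(2/3)*S^(1/2) = (1/0.017)*1.107^(2/3)*0.0078^(1/2) = 5.5594 m/s.
Discharge Q = A * V = 11.25 * 5.5594 = 62.526 m^3/s.

62.526


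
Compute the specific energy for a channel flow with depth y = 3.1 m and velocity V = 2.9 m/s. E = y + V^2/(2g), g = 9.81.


Specific energy E = y + V^2/(2g).
Velocity head = V^2/(2g) = 2.9^2 / (2*9.81) = 8.41 / 19.62 = 0.4286 m.
E = 3.1 + 0.4286 = 3.5286 m.

3.5286


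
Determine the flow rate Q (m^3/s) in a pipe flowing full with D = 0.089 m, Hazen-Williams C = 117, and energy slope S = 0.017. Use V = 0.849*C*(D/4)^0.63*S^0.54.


For a full circular pipe, R = D/4 = 0.089/4 = 0.0222 m.
V = 0.849 * 117 * 0.0222^0.63 * 0.017^0.54
  = 0.849 * 117 * 0.090953 * 0.110775
  = 1.0008 m/s.
Pipe area A = pi*D^2/4 = pi*0.089^2/4 = 0.0062 m^2.
Q = A * V = 0.0062 * 1.0008 = 0.0062 m^3/s.

0.0062


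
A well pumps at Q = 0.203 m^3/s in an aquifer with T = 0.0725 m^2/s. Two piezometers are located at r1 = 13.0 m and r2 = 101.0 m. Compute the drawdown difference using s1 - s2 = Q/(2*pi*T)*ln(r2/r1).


Thiem equation: s1 - s2 = Q/(2*pi*T) * ln(r2/r1).
ln(r2/r1) = ln(101.0/13.0) = 2.0502.
Q/(2*pi*T) = 0.203 / (2*pi*0.0725) = 0.203 / 0.4555 = 0.4456.
s1 - s2 = 0.4456 * 2.0502 = 0.9136 m.

0.9136


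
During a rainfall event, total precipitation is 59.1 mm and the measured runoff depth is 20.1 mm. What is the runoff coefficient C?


The runoff coefficient C = runoff depth / rainfall depth.
C = 20.1 / 59.1
  = 0.3401.

0.3401


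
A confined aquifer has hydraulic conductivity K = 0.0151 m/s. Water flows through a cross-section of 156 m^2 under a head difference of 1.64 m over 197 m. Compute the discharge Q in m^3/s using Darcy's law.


Darcy's law: Q = K * A * i, where i = dh/L.
Hydraulic gradient i = 1.64 / 197 = 0.008325.
Q = 0.0151 * 156 * 0.008325
  = 0.0196 m^3/s.

0.0196


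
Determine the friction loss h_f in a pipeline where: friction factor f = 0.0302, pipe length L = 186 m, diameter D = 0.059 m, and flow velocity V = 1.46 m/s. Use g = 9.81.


Darcy-Weisbach equation: h_f = f * (L/D) * V^2/(2g).
f * L/D = 0.0302 * 186/0.059 = 95.2068.
V^2/(2g) = 1.46^2 / (2*9.81) = 2.1316 / 19.62 = 0.1086 m.
h_f = 95.2068 * 0.1086 = 10.344 m.

10.344


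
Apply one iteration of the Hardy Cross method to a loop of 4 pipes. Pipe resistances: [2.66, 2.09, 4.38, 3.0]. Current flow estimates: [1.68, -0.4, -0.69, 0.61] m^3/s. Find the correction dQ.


Numerator terms (r*Q*|Q|): 2.66*1.68*|1.68| = 7.5076; 2.09*-0.4*|-0.4| = -0.3344; 4.38*-0.69*|-0.69| = -2.0853; 3.0*0.61*|0.61| = 1.1163.
Sum of numerator = 6.2042.
Denominator terms (r*|Q|): 2.66*|1.68| = 4.4688; 2.09*|-0.4| = 0.836; 4.38*|-0.69| = 3.0222; 3.0*|0.61| = 1.83.
2 * sum of denominator = 2 * 10.157 = 20.314.
dQ = -6.2042 / 20.314 = -0.3054 m^3/s.

-0.3054


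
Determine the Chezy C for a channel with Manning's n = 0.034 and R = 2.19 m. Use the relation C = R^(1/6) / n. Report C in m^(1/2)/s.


The Chezy coefficient relates to Manning's n through C = R^(1/6) / n.
R^(1/6) = 2.19^(1/6) = 1.139569.
C = 1.139569 / 0.034 = 33.52 m^(1/2)/s.

33.52


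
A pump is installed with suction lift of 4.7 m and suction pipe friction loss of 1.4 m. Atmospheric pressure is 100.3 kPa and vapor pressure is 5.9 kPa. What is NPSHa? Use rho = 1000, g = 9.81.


NPSHa = p_atm/(rho*g) - z_s - hf_s - p_vap/(rho*g).
p_atm/(rho*g) = 100.3*1000 / (1000*9.81) = 10.224 m.
p_vap/(rho*g) = 5.9*1000 / (1000*9.81) = 0.601 m.
NPSHa = 10.224 - 4.7 - 1.4 - 0.601
      = 3.52 m.

3.52


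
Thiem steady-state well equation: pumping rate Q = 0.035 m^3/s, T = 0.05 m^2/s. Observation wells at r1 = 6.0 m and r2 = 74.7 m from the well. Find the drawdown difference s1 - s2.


Thiem equation: s1 - s2 = Q/(2*pi*T) * ln(r2/r1).
ln(r2/r1) = ln(74.7/6.0) = 2.5217.
Q/(2*pi*T) = 0.035 / (2*pi*0.05) = 0.035 / 0.3142 = 0.1114.
s1 - s2 = 0.1114 * 2.5217 = 0.2809 m.

0.2809


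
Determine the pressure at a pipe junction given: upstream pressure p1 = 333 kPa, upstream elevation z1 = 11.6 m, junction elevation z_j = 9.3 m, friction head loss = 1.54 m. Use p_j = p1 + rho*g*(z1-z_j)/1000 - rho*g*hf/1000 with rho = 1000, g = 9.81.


Junction pressure: p_j = p1 + rho*g*(z1 - z_j)/1000 - rho*g*hf/1000.
Elevation term = 1000*9.81*(11.6 - 9.3)/1000 = 22.563 kPa.
Friction term = 1000*9.81*1.54/1000 = 15.107 kPa.
p_j = 333 + 22.563 - 15.107 = 340.46 kPa.

340.46


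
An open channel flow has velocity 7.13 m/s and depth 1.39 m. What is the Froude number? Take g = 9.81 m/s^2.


The Froude number is defined as Fr = V / sqrt(g*y).
g*y = 9.81 * 1.39 = 13.6359.
sqrt(g*y) = sqrt(13.6359) = 3.6927.
Fr = 7.13 / 3.6927 = 1.9308.

1.9308


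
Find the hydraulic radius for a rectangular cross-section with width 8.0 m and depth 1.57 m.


For a rectangular section:
Flow area A = b * y = 8.0 * 1.57 = 12.56 m^2.
Wetted perimeter P = b + 2y = 8.0 + 2*1.57 = 11.14 m.
Hydraulic radius R = A/P = 12.56 / 11.14 = 1.1275 m.

1.1275


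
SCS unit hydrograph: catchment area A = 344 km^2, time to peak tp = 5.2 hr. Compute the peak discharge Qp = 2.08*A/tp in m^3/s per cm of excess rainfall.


SCS formula: Qp = 2.08 * A / tp.
Qp = 2.08 * 344 / 5.2
   = 715.52 / 5.2
   = 137.6 m^3/s per cm.

137.6


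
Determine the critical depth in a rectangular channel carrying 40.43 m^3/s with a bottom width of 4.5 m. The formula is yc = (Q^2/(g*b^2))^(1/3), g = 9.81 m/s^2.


Using yc = (Q^2 / (g * b^2))^(1/3):
Q^2 = 40.43^2 = 1634.58.
g * b^2 = 9.81 * 4.5^2 = 9.81 * 20.25 = 198.65.
Q^2 / (g*b^2) = 1634.58 / 198.65 = 8.2284.
yc = 8.2284^(1/3) = 2.0189 m.

2.0189


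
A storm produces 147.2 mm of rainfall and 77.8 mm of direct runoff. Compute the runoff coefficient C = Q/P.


The runoff coefficient C = runoff depth / rainfall depth.
C = 77.8 / 147.2
  = 0.5285.

0.5285


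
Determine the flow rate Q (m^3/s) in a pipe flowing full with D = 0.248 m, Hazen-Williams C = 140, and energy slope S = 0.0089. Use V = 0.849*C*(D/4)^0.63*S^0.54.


For a full circular pipe, R = D/4 = 0.248/4 = 0.062 m.
V = 0.849 * 140 * 0.062^0.63 * 0.0089^0.54
  = 0.849 * 140 * 0.173463 * 0.078104
  = 1.6103 m/s.
Pipe area A = pi*D^2/4 = pi*0.248^2/4 = 0.0483 m^2.
Q = A * V = 0.0483 * 1.6103 = 0.0778 m^3/s.

0.0778


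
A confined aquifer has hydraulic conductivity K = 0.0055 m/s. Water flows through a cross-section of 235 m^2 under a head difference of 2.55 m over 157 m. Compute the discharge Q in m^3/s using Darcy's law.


Darcy's law: Q = K * A * i, where i = dh/L.
Hydraulic gradient i = 2.55 / 157 = 0.016242.
Q = 0.0055 * 235 * 0.016242
  = 0.021 m^3/s.

0.021


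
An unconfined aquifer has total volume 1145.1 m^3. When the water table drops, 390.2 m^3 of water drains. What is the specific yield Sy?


Specific yield Sy = Volume drained / Total volume.
Sy = 390.2 / 1145.1
   = 0.3408.

0.3408


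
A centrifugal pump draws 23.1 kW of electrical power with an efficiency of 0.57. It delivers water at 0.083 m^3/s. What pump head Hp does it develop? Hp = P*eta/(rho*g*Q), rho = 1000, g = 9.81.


Pump head formula: Hp = P * eta / (rho * g * Q).
Numerator: P * eta = 23.1 * 1000 * 0.57 = 13167.0 W.
Denominator: rho * g * Q = 1000 * 9.81 * 0.083 = 814.23.
Hp = 13167.0 / 814.23 = 16.17 m.

16.17


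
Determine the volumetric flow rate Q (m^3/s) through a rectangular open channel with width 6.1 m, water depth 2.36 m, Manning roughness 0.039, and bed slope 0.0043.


For a rectangular channel, the cross-sectional area A = b * y = 6.1 * 2.36 = 14.4 m^2.
The wetted perimeter P = b + 2y = 6.1 + 2*2.36 = 10.82 m.
Hydraulic radius R = A/P = 14.4/10.82 = 1.3305 m.
Velocity V = (1/n)*R^(2/3)*S^(1/2) = (1/0.039)*1.3305^(2/3)*0.0043^(1/2) = 2.034 m/s.
Discharge Q = A * V = 14.4 * 2.034 = 29.281 m^3/s.

29.281


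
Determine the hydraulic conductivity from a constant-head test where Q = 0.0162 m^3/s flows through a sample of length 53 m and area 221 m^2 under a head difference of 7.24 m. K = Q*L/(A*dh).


From K = Q*L / (A*dh):
Numerator: Q*L = 0.0162 * 53 = 0.8586.
Denominator: A*dh = 221 * 7.24 = 1600.04.
K = 0.8586 / 1600.04 = 0.000537 m/s.

0.000537


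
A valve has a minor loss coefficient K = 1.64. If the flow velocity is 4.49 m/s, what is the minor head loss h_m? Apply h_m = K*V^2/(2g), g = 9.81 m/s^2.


Minor loss formula: h_m = K * V^2/(2g).
V^2 = 4.49^2 = 20.1601.
V^2/(2g) = 20.1601 / 19.62 = 1.0275 m.
h_m = 1.64 * 1.0275 = 1.6851 m.

1.6851


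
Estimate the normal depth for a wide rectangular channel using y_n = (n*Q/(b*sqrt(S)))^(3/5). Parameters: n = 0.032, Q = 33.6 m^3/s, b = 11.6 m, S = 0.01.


We use the wide-channel approximation y_n = (n*Q/(b*sqrt(S)))^(3/5).
sqrt(S) = sqrt(0.01) = 0.1.
Numerator: n*Q = 0.032 * 33.6 = 1.0752.
Denominator: b*sqrt(S) = 11.6 * 0.1 = 1.16.
arg = 0.9269.
y_n = 0.9269^(3/5) = 0.9555 m.

0.9555


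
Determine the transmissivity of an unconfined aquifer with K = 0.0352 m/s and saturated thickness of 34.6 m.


Transmissivity is defined as T = K * h.
T = 0.0352 * 34.6
  = 1.2179 m^2/s.

1.2179


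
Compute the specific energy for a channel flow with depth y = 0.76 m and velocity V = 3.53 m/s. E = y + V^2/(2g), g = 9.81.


Specific energy E = y + V^2/(2g).
Velocity head = V^2/(2g) = 3.53^2 / (2*9.81) = 12.4609 / 19.62 = 0.6351 m.
E = 0.76 + 0.6351 = 1.3951 m.

1.3951


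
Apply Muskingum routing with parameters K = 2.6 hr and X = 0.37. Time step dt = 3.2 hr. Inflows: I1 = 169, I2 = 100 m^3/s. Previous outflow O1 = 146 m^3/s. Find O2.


Muskingum coefficients:
denom = 2*K*(1-X) + dt = 2*2.6*(1-0.37) + 3.2 = 6.476.
C0 = (dt - 2*K*X)/denom = (3.2 - 2*2.6*0.37)/6.476 = 0.197.
C1 = (dt + 2*K*X)/denom = (3.2 + 2*2.6*0.37)/6.476 = 0.7912.
C2 = (2*K*(1-X) - dt)/denom = 0.0117.
O2 = C0*I2 + C1*I1 + C2*O1
   = 0.197*100 + 0.7912*169 + 0.0117*146
   = 155.13 m^3/s.

155.13


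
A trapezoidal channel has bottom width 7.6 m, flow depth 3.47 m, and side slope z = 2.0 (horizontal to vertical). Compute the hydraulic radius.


For a trapezoidal section with side slope z:
A = (b + z*y)*y = (7.6 + 2.0*3.47)*3.47 = 50.454 m^2.
P = b + 2*y*sqrt(1 + z^2) = 7.6 + 2*3.47*sqrt(1 + 2.0^2) = 23.118 m.
R = A/P = 50.454 / 23.118 = 2.1824 m.

2.1824


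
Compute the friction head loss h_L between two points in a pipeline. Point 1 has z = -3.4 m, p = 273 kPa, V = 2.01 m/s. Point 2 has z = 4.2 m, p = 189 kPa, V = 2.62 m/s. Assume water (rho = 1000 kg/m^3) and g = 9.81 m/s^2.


Total head at each section: H = z + p/(rho*g) + V^2/(2g).
H1 = -3.4 + 273*1000/(1000*9.81) + 2.01^2/(2*9.81)
   = -3.4 + 27.829 + 0.2059
   = 24.635 m.
H2 = 4.2 + 189*1000/(1000*9.81) + 2.62^2/(2*9.81)
   = 4.2 + 19.266 + 0.3499
   = 23.816 m.
h_L = H1 - H2 = 24.635 - 23.816 = 0.819 m.

0.819


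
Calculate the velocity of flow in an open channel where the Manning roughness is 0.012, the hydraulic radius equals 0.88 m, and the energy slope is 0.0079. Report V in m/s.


Manning's equation gives V = (1/n) * R^(2/3) * S^(1/2).
First, compute R^(2/3) = 0.88^(2/3) = 0.9183.
Next, S^(1/2) = 0.0079^(1/2) = 0.088882.
Then 1/n = 1/0.012 = 83.33.
V = 83.33 * 0.9183 * 0.088882 = 6.8018 m/s.

6.8018


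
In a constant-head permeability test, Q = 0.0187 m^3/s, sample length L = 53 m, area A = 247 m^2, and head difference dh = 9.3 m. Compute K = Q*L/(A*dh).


From K = Q*L / (A*dh):
Numerator: Q*L = 0.0187 * 53 = 0.9911.
Denominator: A*dh = 247 * 9.3 = 2297.1.
K = 0.9911 / 2297.1 = 0.000431 m/s.

0.000431


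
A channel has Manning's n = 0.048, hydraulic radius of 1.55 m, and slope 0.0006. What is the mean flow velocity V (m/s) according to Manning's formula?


Manning's equation gives V = (1/n) * R^(2/3) * S^(1/2).
First, compute R^(2/3) = 1.55^(2/3) = 1.3393.
Next, S^(1/2) = 0.0006^(1/2) = 0.024495.
Then 1/n = 1/0.048 = 20.83.
V = 20.83 * 1.3393 * 0.024495 = 0.6835 m/s.

0.6835


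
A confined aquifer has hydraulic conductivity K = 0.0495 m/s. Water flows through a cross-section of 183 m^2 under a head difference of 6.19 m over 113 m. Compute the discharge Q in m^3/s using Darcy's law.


Darcy's law: Q = K * A * i, where i = dh/L.
Hydraulic gradient i = 6.19 / 113 = 0.054779.
Q = 0.0495 * 183 * 0.054779
  = 0.4962 m^3/s.

0.4962


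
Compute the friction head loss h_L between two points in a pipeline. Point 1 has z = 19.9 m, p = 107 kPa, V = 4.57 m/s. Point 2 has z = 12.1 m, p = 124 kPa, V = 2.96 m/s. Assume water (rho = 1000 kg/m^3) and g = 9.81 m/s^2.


Total head at each section: H = z + p/(rho*g) + V^2/(2g).
H1 = 19.9 + 107*1000/(1000*9.81) + 4.57^2/(2*9.81)
   = 19.9 + 10.907 + 1.0645
   = 31.872 m.
H2 = 12.1 + 124*1000/(1000*9.81) + 2.96^2/(2*9.81)
   = 12.1 + 12.64 + 0.4466
   = 25.187 m.
h_L = H1 - H2 = 31.872 - 25.187 = 6.685 m.

6.685


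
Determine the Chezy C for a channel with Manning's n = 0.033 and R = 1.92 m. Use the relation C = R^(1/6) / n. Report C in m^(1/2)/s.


The Chezy coefficient relates to Manning's n through C = R^(1/6) / n.
R^(1/6) = 1.92^(1/6) = 1.114851.
C = 1.114851 / 0.033 = 33.78 m^(1/2)/s.

33.78


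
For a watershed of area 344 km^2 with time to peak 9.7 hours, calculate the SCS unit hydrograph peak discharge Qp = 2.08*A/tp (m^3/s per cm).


SCS formula: Qp = 2.08 * A / tp.
Qp = 2.08 * 344 / 9.7
   = 715.52 / 9.7
   = 73.76 m^3/s per cm.

73.76


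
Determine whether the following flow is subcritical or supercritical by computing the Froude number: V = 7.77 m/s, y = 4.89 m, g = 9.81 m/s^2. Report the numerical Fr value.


The Froude number is defined as Fr = V / sqrt(g*y).
g*y = 9.81 * 4.89 = 47.9709.
sqrt(g*y) = sqrt(47.9709) = 6.9261.
Fr = 7.77 / 6.9261 = 1.1218.
Since Fr > 1, the flow is supercritical.

1.1218


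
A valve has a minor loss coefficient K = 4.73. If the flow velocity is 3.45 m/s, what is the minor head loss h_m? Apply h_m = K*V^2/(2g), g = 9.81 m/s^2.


Minor loss formula: h_m = K * V^2/(2g).
V^2 = 3.45^2 = 11.9025.
V^2/(2g) = 11.9025 / 19.62 = 0.6067 m.
h_m = 4.73 * 0.6067 = 2.8695 m.

2.8695


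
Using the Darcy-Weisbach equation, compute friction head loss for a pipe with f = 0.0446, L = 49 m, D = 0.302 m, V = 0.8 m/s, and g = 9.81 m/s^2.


Darcy-Weisbach equation: h_f = f * (L/D) * V^2/(2g).
f * L/D = 0.0446 * 49/0.302 = 7.2364.
V^2/(2g) = 0.8^2 / (2*9.81) = 0.64 / 19.62 = 0.0326 m.
h_f = 7.2364 * 0.0326 = 0.236 m.

0.236


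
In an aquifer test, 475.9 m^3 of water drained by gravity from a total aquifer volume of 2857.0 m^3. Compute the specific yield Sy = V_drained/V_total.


Specific yield Sy = Volume drained / Total volume.
Sy = 475.9 / 2857.0
   = 0.1666.

0.1666


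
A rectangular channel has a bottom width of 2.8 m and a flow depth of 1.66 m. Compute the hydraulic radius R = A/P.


For a rectangular section:
Flow area A = b * y = 2.8 * 1.66 = 4.65 m^2.
Wetted perimeter P = b + 2y = 2.8 + 2*1.66 = 6.12 m.
Hydraulic radius R = A/P = 4.65 / 6.12 = 0.7595 m.

0.7595


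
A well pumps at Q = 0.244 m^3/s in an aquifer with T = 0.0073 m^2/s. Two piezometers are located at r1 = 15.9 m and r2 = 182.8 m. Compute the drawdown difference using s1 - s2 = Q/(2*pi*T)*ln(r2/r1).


Thiem equation: s1 - s2 = Q/(2*pi*T) * ln(r2/r1).
ln(r2/r1) = ln(182.8/15.9) = 2.4421.
Q/(2*pi*T) = 0.244 / (2*pi*0.0073) = 0.244 / 0.0459 = 5.3197.
s1 - s2 = 5.3197 * 2.4421 = 12.9911 m.

12.9911


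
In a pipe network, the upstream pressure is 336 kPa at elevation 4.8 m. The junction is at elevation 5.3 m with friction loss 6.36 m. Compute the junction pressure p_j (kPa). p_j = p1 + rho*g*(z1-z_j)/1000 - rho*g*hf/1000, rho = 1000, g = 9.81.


Junction pressure: p_j = p1 + rho*g*(z1 - z_j)/1000 - rho*g*hf/1000.
Elevation term = 1000*9.81*(4.8 - 5.3)/1000 = -4.905 kPa.
Friction term = 1000*9.81*6.36/1000 = 62.392 kPa.
p_j = 336 + -4.905 - 62.392 = 268.7 kPa.

268.7


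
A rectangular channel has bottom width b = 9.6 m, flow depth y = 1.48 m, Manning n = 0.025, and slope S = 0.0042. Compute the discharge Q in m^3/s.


For a rectangular channel, the cross-sectional area A = b * y = 9.6 * 1.48 = 14.21 m^2.
The wetted perimeter P = b + 2y = 9.6 + 2*1.48 = 12.56 m.
Hydraulic radius R = A/P = 14.21/12.56 = 1.1312 m.
Velocity V = (1/n)*R^(2/3)*S^(1/2) = (1/0.025)*1.1312^(2/3)*0.0042^(1/2) = 2.8144 m/s.
Discharge Q = A * V = 14.21 * 2.8144 = 39.986 m^3/s.

39.986


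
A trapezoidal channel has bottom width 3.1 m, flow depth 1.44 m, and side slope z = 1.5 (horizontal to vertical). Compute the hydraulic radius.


For a trapezoidal section with side slope z:
A = (b + z*y)*y = (3.1 + 1.5*1.44)*1.44 = 7.574 m^2.
P = b + 2*y*sqrt(1 + z^2) = 3.1 + 2*1.44*sqrt(1 + 1.5^2) = 8.292 m.
R = A/P = 7.574 / 8.292 = 0.9135 m.

0.9135


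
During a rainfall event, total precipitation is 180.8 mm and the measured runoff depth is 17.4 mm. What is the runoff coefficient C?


The runoff coefficient C = runoff depth / rainfall depth.
C = 17.4 / 180.8
  = 0.0962.

0.0962


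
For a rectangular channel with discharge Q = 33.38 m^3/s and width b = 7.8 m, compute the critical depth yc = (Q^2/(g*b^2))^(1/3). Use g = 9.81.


Using yc = (Q^2 / (g * b^2))^(1/3):
Q^2 = 33.38^2 = 1114.22.
g * b^2 = 9.81 * 7.8^2 = 9.81 * 60.84 = 596.84.
Q^2 / (g*b^2) = 1114.22 / 596.84 = 1.8669.
yc = 1.8669^(1/3) = 1.2313 m.

1.2313


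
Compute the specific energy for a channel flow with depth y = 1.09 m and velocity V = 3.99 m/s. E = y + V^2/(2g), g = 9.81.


Specific energy E = y + V^2/(2g).
Velocity head = V^2/(2g) = 3.99^2 / (2*9.81) = 15.9201 / 19.62 = 0.8114 m.
E = 1.09 + 0.8114 = 1.9014 m.

1.9014


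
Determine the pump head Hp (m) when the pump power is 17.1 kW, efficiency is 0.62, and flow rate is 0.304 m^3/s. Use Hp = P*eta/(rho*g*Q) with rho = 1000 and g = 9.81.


Pump head formula: Hp = P * eta / (rho * g * Q).
Numerator: P * eta = 17.1 * 1000 * 0.62 = 10602.0 W.
Denominator: rho * g * Q = 1000 * 9.81 * 0.304 = 2982.24.
Hp = 10602.0 / 2982.24 = 3.56 m.

3.56


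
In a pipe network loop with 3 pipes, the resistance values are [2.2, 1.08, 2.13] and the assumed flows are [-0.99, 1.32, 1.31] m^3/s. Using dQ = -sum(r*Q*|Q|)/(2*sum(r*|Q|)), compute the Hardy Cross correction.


Numerator terms (r*Q*|Q|): 2.2*-0.99*|-0.99| = -2.1562; 1.08*1.32*|1.32| = 1.8818; 2.13*1.31*|1.31| = 3.6553.
Sum of numerator = 3.3809.
Denominator terms (r*|Q|): 2.2*|-0.99| = 2.178; 1.08*|1.32| = 1.4256; 2.13*|1.31| = 2.7903.
2 * sum of denominator = 2 * 6.3939 = 12.7878.
dQ = -3.3809 / 12.7878 = -0.2644 m^3/s.

-0.2644


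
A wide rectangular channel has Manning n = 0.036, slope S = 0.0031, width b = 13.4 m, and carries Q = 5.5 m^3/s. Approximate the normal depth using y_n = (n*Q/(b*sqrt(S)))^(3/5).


We use the wide-channel approximation y_n = (n*Q/(b*sqrt(S)))^(3/5).
sqrt(S) = sqrt(0.0031) = 0.055678.
Numerator: n*Q = 0.036 * 5.5 = 0.198.
Denominator: b*sqrt(S) = 13.4 * 0.055678 = 0.746085.
arg = 0.2654.
y_n = 0.2654^(3/5) = 0.4512 m.

0.4512


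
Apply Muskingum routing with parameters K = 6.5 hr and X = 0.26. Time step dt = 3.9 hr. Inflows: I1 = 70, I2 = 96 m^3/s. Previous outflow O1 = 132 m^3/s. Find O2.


Muskingum coefficients:
denom = 2*K*(1-X) + dt = 2*6.5*(1-0.26) + 3.9 = 13.52.
C0 = (dt - 2*K*X)/denom = (3.9 - 2*6.5*0.26)/13.52 = 0.0385.
C1 = (dt + 2*K*X)/denom = (3.9 + 2*6.5*0.26)/13.52 = 0.5385.
C2 = (2*K*(1-X) - dt)/denom = 0.4231.
O2 = C0*I2 + C1*I1 + C2*O1
   = 0.0385*96 + 0.5385*70 + 0.4231*132
   = 97.23 m^3/s.

97.23


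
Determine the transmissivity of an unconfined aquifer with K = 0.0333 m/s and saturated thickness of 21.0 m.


Transmissivity is defined as T = K * h.
T = 0.0333 * 21.0
  = 0.6993 m^2/s.

0.6993


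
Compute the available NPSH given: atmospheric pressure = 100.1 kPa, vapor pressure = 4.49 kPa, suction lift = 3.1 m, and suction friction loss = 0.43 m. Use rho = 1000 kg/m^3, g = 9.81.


NPSHa = p_atm/(rho*g) - z_s - hf_s - p_vap/(rho*g).
p_atm/(rho*g) = 100.1*1000 / (1000*9.81) = 10.204 m.
p_vap/(rho*g) = 4.49*1000 / (1000*9.81) = 0.458 m.
NPSHa = 10.204 - 3.1 - 0.43 - 0.458
      = 6.22 m.

6.22


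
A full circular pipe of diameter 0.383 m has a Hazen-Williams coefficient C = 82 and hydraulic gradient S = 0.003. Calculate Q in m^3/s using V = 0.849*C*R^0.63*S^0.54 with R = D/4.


For a full circular pipe, R = D/4 = 0.383/4 = 0.0958 m.
V = 0.849 * 82 * 0.0958^0.63 * 0.003^0.54
  = 0.849 * 82 * 0.228096 * 0.043416
  = 0.6894 m/s.
Pipe area A = pi*D^2/4 = pi*0.383^2/4 = 0.1152 m^2.
Q = A * V = 0.1152 * 0.6894 = 0.0794 m^3/s.

0.0794


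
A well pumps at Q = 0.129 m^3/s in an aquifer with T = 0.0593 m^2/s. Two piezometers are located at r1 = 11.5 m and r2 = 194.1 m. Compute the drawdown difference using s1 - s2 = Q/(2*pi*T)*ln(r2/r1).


Thiem equation: s1 - s2 = Q/(2*pi*T) * ln(r2/r1).
ln(r2/r1) = ln(194.1/11.5) = 2.826.
Q/(2*pi*T) = 0.129 / (2*pi*0.0593) = 0.129 / 0.3726 = 0.3462.
s1 - s2 = 0.3462 * 2.826 = 0.9784 m.

0.9784


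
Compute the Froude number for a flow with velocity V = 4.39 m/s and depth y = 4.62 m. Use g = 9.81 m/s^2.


The Froude number is defined as Fr = V / sqrt(g*y).
g*y = 9.81 * 4.62 = 45.3222.
sqrt(g*y) = sqrt(45.3222) = 6.7322.
Fr = 4.39 / 6.7322 = 0.6521.

0.6521


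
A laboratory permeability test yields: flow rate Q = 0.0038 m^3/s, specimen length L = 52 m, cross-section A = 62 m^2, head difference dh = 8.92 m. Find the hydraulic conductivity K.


From K = Q*L / (A*dh):
Numerator: Q*L = 0.0038 * 52 = 0.1976.
Denominator: A*dh = 62 * 8.92 = 553.04.
K = 0.1976 / 553.04 = 0.000357 m/s.

0.000357


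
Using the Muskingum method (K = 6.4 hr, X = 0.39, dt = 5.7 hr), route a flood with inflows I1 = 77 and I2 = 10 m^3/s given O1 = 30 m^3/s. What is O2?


Muskingum coefficients:
denom = 2*K*(1-X) + dt = 2*6.4*(1-0.39) + 5.7 = 13.508.
C0 = (dt - 2*K*X)/denom = (5.7 - 2*6.4*0.39)/13.508 = 0.0524.
C1 = (dt + 2*K*X)/denom = (5.7 + 2*6.4*0.39)/13.508 = 0.7915.
C2 = (2*K*(1-X) - dt)/denom = 0.1561.
O2 = C0*I2 + C1*I1 + C2*O1
   = 0.0524*10 + 0.7915*77 + 0.1561*30
   = 66.15 m^3/s.

66.15


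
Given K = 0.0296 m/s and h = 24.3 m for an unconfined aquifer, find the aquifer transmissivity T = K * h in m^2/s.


Transmissivity is defined as T = K * h.
T = 0.0296 * 24.3
  = 0.7193 m^2/s.

0.7193


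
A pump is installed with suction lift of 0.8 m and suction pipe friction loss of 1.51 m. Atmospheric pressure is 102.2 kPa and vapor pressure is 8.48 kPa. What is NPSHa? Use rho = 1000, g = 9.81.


NPSHa = p_atm/(rho*g) - z_s - hf_s - p_vap/(rho*g).
p_atm/(rho*g) = 102.2*1000 / (1000*9.81) = 10.418 m.
p_vap/(rho*g) = 8.48*1000 / (1000*9.81) = 0.864 m.
NPSHa = 10.418 - 0.8 - 1.51 - 0.864
      = 7.24 m.

7.24


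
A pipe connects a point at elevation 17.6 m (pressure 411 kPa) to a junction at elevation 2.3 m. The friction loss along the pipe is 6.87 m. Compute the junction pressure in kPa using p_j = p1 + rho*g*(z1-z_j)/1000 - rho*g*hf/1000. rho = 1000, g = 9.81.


Junction pressure: p_j = p1 + rho*g*(z1 - z_j)/1000 - rho*g*hf/1000.
Elevation term = 1000*9.81*(17.6 - 2.3)/1000 = 150.093 kPa.
Friction term = 1000*9.81*6.87/1000 = 67.395 kPa.
p_j = 411 + 150.093 - 67.395 = 493.7 kPa.

493.7


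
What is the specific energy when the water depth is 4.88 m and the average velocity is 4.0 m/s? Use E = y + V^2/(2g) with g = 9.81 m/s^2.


Specific energy E = y + V^2/(2g).
Velocity head = V^2/(2g) = 4.0^2 / (2*9.81) = 16.0 / 19.62 = 0.8155 m.
E = 4.88 + 0.8155 = 5.6955 m.

5.6955


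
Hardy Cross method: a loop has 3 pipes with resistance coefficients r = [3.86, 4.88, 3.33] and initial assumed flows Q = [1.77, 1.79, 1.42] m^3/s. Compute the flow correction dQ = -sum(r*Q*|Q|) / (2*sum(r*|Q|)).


Numerator terms (r*Q*|Q|): 3.86*1.77*|1.77| = 12.093; 4.88*1.79*|1.79| = 15.636; 3.33*1.42*|1.42| = 6.7146.
Sum of numerator = 34.4436.
Denominator terms (r*|Q|): 3.86*|1.77| = 6.8322; 4.88*|1.79| = 8.7352; 3.33*|1.42| = 4.7286.
2 * sum of denominator = 2 * 20.296 = 40.592.
dQ = -34.4436 / 40.592 = -0.8485 m^3/s.

-0.8485


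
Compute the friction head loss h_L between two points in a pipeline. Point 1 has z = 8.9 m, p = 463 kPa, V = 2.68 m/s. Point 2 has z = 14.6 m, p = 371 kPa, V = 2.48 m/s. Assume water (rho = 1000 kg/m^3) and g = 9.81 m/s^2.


Total head at each section: H = z + p/(rho*g) + V^2/(2g).
H1 = 8.9 + 463*1000/(1000*9.81) + 2.68^2/(2*9.81)
   = 8.9 + 47.197 + 0.3661
   = 56.463 m.
H2 = 14.6 + 371*1000/(1000*9.81) + 2.48^2/(2*9.81)
   = 14.6 + 37.819 + 0.3135
   = 52.732 m.
h_L = H1 - H2 = 56.463 - 52.732 = 3.731 m.

3.731


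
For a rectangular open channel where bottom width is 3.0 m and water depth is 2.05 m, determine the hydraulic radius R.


For a rectangular section:
Flow area A = b * y = 3.0 * 2.05 = 6.15 m^2.
Wetted perimeter P = b + 2y = 3.0 + 2*2.05 = 7.1 m.
Hydraulic radius R = A/P = 6.15 / 7.1 = 0.8662 m.

0.8662


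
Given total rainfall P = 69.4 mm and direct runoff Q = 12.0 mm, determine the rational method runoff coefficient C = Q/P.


The runoff coefficient C = runoff depth / rainfall depth.
C = 12.0 / 69.4
  = 0.1729.

0.1729


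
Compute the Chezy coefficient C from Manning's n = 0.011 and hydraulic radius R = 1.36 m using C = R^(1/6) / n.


The Chezy coefficient relates to Manning's n through C = R^(1/6) / n.
R^(1/6) = 1.36^(1/6) = 1.052583.
C = 1.052583 / 0.011 = 95.69 m^(1/2)/s.

95.69


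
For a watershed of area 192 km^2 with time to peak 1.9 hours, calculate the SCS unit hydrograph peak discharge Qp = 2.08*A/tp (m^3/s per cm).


SCS formula: Qp = 2.08 * A / tp.
Qp = 2.08 * 192 / 1.9
   = 399.36 / 1.9
   = 210.19 m^3/s per cm.

210.19


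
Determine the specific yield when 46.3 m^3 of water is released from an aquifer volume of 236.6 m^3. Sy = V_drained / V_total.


Specific yield Sy = Volume drained / Total volume.
Sy = 46.3 / 236.6
   = 0.1957.

0.1957


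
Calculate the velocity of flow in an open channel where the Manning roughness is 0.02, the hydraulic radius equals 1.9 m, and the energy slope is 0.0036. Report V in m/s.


Manning's equation gives V = (1/n) * R^(2/3) * S^(1/2).
First, compute R^(2/3) = 1.9^(2/3) = 1.534.
Next, S^(1/2) = 0.0036^(1/2) = 0.06.
Then 1/n = 1/0.02 = 50.0.
V = 50.0 * 1.534 * 0.06 = 4.6021 m/s.

4.6021


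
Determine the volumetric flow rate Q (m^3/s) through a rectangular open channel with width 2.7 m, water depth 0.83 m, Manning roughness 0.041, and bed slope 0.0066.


For a rectangular channel, the cross-sectional area A = b * y = 2.7 * 0.83 = 2.24 m^2.
The wetted perimeter P = b + 2y = 2.7 + 2*0.83 = 4.36 m.
Hydraulic radius R = A/P = 2.24/4.36 = 0.514 m.
Velocity V = (1/n)*R^(2/3)*S^(1/2) = (1/0.041)*0.514^(2/3)*0.0066^(1/2) = 1.2714 m/s.
Discharge Q = A * V = 2.24 * 1.2714 = 2.849 m^3/s.

2.849


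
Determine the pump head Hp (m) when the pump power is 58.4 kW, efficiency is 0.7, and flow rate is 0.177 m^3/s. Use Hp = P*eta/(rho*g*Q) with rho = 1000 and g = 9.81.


Pump head formula: Hp = P * eta / (rho * g * Q).
Numerator: P * eta = 58.4 * 1000 * 0.7 = 40880.0 W.
Denominator: rho * g * Q = 1000 * 9.81 * 0.177 = 1736.37.
Hp = 40880.0 / 1736.37 = 23.54 m.

23.54


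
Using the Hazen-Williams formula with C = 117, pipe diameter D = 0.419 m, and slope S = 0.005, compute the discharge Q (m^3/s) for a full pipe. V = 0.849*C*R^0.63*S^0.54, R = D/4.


For a full circular pipe, R = D/4 = 0.419/4 = 0.1047 m.
V = 0.849 * 117 * 0.1047^0.63 * 0.005^0.54
  = 0.849 * 117 * 0.241378 * 0.057206
  = 1.3716 m/s.
Pipe area A = pi*D^2/4 = pi*0.419^2/4 = 0.1379 m^2.
Q = A * V = 0.1379 * 1.3716 = 0.1891 m^3/s.

0.1891


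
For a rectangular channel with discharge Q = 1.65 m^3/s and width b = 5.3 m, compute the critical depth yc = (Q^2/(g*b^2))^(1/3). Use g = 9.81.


Using yc = (Q^2 / (g * b^2))^(1/3):
Q^2 = 1.65^2 = 2.72.
g * b^2 = 9.81 * 5.3^2 = 9.81 * 28.09 = 275.56.
Q^2 / (g*b^2) = 2.72 / 275.56 = 0.0099.
yc = 0.0099^(1/3) = 0.2146 m.

0.2146


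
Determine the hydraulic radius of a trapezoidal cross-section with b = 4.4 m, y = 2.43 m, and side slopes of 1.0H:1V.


For a trapezoidal section with side slope z:
A = (b + z*y)*y = (4.4 + 1.0*2.43)*2.43 = 16.597 m^2.
P = b + 2*y*sqrt(1 + z^2) = 4.4 + 2*2.43*sqrt(1 + 1.0^2) = 11.273 m.
R = A/P = 16.597 / 11.273 = 1.4723 m.

1.4723


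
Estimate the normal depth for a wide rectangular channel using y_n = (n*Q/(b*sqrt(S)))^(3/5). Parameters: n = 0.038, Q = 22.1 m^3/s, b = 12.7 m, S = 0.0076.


We use the wide-channel approximation y_n = (n*Q/(b*sqrt(S)))^(3/5).
sqrt(S) = sqrt(0.0076) = 0.087178.
Numerator: n*Q = 0.038 * 22.1 = 0.8398.
Denominator: b*sqrt(S) = 12.7 * 0.087178 = 1.107161.
arg = 0.7585.
y_n = 0.7585^(3/5) = 0.8472 m.

0.8472


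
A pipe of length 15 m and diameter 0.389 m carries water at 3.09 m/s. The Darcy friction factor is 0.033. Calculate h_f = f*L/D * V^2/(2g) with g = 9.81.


Darcy-Weisbach equation: h_f = f * (L/D) * V^2/(2g).
f * L/D = 0.033 * 15/0.389 = 1.2725.
V^2/(2g) = 3.09^2 / (2*9.81) = 9.5481 / 19.62 = 0.4867 m.
h_f = 1.2725 * 0.4867 = 0.619 m.

0.619


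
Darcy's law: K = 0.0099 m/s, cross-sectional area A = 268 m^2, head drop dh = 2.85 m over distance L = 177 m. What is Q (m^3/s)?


Darcy's law: Q = K * A * i, where i = dh/L.
Hydraulic gradient i = 2.85 / 177 = 0.016102.
Q = 0.0099 * 268 * 0.016102
  = 0.0427 m^3/s.

0.0427


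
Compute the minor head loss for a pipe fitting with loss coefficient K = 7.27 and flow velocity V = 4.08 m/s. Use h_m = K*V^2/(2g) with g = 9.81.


Minor loss formula: h_m = K * V^2/(2g).
V^2 = 4.08^2 = 16.6464.
V^2/(2g) = 16.6464 / 19.62 = 0.8484 m.
h_m = 7.27 * 0.8484 = 6.1682 m.

6.1682


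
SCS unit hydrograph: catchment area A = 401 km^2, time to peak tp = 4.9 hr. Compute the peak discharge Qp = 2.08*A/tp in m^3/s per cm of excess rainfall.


SCS formula: Qp = 2.08 * A / tp.
Qp = 2.08 * 401 / 4.9
   = 834.08 / 4.9
   = 170.22 m^3/s per cm.

170.22


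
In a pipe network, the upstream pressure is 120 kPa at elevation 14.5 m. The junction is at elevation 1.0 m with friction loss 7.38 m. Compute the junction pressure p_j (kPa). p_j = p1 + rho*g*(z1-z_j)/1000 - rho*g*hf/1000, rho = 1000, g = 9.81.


Junction pressure: p_j = p1 + rho*g*(z1 - z_j)/1000 - rho*g*hf/1000.
Elevation term = 1000*9.81*(14.5 - 1.0)/1000 = 132.435 kPa.
Friction term = 1000*9.81*7.38/1000 = 72.398 kPa.
p_j = 120 + 132.435 - 72.398 = 180.04 kPa.

180.04


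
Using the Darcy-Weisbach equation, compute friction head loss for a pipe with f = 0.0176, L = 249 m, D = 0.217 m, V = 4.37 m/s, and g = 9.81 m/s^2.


Darcy-Weisbach equation: h_f = f * (L/D) * V^2/(2g).
f * L/D = 0.0176 * 249/0.217 = 20.1954.
V^2/(2g) = 4.37^2 / (2*9.81) = 19.0969 / 19.62 = 0.9733 m.
h_f = 20.1954 * 0.9733 = 19.657 m.

19.657


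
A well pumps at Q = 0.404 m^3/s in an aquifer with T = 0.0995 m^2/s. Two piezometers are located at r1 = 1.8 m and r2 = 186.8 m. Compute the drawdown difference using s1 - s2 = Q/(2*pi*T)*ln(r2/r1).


Thiem equation: s1 - s2 = Q/(2*pi*T) * ln(r2/r1).
ln(r2/r1) = ln(186.8/1.8) = 4.6423.
Q/(2*pi*T) = 0.404 / (2*pi*0.0995) = 0.404 / 0.6252 = 0.6462.
s1 - s2 = 0.6462 * 4.6423 = 2.9999 m.

2.9999


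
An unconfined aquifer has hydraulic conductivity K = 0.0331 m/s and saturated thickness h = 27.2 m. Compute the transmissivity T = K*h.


Transmissivity is defined as T = K * h.
T = 0.0331 * 27.2
  = 0.9003 m^2/s.

0.9003


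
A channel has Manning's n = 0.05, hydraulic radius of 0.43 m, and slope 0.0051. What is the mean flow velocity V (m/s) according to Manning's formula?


Manning's equation gives V = (1/n) * R^(2/3) * S^(1/2).
First, compute R^(2/3) = 0.43^(2/3) = 0.5697.
Next, S^(1/2) = 0.0051^(1/2) = 0.071414.
Then 1/n = 1/0.05 = 20.0.
V = 20.0 * 0.5697 * 0.071414 = 0.8137 m/s.

0.8137


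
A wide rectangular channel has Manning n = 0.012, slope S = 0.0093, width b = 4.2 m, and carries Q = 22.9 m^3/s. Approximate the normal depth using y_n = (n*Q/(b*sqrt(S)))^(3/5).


We use the wide-channel approximation y_n = (n*Q/(b*sqrt(S)))^(3/5).
sqrt(S) = sqrt(0.0093) = 0.096437.
Numerator: n*Q = 0.012 * 22.9 = 0.2748.
Denominator: b*sqrt(S) = 4.2 * 0.096437 = 0.405035.
arg = 0.6785.
y_n = 0.6785^(3/5) = 0.7923 m.

0.7923


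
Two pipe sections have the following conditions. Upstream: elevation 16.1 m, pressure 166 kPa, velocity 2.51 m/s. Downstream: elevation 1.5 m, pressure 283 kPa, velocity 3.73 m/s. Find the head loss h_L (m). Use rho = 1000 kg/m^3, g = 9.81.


Total head at each section: H = z + p/(rho*g) + V^2/(2g).
H1 = 16.1 + 166*1000/(1000*9.81) + 2.51^2/(2*9.81)
   = 16.1 + 16.922 + 0.3211
   = 33.343 m.
H2 = 1.5 + 283*1000/(1000*9.81) + 3.73^2/(2*9.81)
   = 1.5 + 28.848 + 0.7091
   = 31.057 m.
h_L = H1 - H2 = 33.343 - 31.057 = 2.285 m.

2.285


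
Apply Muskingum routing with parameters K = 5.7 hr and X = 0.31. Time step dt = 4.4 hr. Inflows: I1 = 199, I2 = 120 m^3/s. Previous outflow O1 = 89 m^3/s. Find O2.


Muskingum coefficients:
denom = 2*K*(1-X) + dt = 2*5.7*(1-0.31) + 4.4 = 12.266.
C0 = (dt - 2*K*X)/denom = (4.4 - 2*5.7*0.31)/12.266 = 0.0706.
C1 = (dt + 2*K*X)/denom = (4.4 + 2*5.7*0.31)/12.266 = 0.6468.
C2 = (2*K*(1-X) - dt)/denom = 0.2826.
O2 = C0*I2 + C1*I1 + C2*O1
   = 0.0706*120 + 0.6468*199 + 0.2826*89
   = 162.34 m^3/s.

162.34
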